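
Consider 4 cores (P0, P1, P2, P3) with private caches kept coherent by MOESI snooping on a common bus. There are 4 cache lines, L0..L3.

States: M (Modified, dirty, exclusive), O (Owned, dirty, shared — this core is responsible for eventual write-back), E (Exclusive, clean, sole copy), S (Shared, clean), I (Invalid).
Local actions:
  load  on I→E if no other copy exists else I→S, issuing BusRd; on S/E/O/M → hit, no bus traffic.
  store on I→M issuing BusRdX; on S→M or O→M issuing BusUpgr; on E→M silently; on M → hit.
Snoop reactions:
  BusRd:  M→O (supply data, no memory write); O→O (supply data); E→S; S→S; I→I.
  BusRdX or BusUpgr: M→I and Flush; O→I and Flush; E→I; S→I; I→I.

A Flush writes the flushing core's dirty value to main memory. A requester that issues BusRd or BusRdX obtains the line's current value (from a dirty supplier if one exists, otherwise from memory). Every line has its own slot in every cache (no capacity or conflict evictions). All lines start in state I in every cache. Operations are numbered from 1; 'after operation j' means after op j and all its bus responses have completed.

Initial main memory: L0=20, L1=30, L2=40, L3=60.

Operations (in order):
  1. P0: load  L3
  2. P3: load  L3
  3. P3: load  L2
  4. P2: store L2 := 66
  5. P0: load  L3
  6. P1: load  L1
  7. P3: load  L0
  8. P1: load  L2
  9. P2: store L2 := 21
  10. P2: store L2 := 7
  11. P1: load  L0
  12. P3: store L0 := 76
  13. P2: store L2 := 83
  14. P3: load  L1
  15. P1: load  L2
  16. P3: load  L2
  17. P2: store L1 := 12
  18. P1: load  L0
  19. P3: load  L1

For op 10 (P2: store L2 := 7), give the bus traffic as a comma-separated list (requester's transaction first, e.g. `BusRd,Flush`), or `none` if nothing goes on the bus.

  op1 P0: load  L3 → E/I/I/I on L3; bus BusRd; mem=60
  op2 P3: load  L3 → S/I/I/S on L3; bus BusRd; mem=60
  op3 P3: load  L2 → I/I/I/E on L2; bus BusRd; mem=40
  op4 P2: store L2 := 66 → I/I/M/I on L2; bus BusRdX; mem=40
  op5 P0: load  L3 → S/I/I/S on L3; bus (none); mem=60
  op6 P1: load  L1 → I/E/I/I on L1; bus BusRd; mem=30
  op7 P3: load  L0 → I/I/I/E on L0; bus BusRd; mem=20
  op8 P1: load  L2 → I/S/O/I on L2; bus BusRd; mem=40
  op9 P2: store L2 := 21 → I/I/M/I on L2; bus BusUpgr; mem=40
  op10 P2: store L2 := 7 → I/I/M/I on L2; bus (none); mem=40
  op11 P1: load  L0 → I/S/I/S on L0; bus BusRd; mem=20
  op12 P3: store L0 := 76 → I/I/I/M on L0; bus BusUpgr; mem=20
  op13 P2: store L2 := 83 → I/I/M/I on L2; bus (none); mem=40
  op14 P3: load  L1 → I/S/I/S on L1; bus BusRd; mem=30
  op15 P1: load  L2 → I/S/O/I on L2; bus BusRd; mem=40
  op16 P3: load  L2 → I/S/O/S on L2; bus BusRd; mem=40
  op17 P2: store L1 := 12 → I/I/M/I on L1; bus BusRdX; mem=30
  op18 P1: load  L0 → I/S/I/O on L0; bus BusRd; mem=20
  op19 P3: load  L1 → I/I/O/S on L1; bus BusRd; mem=30

bus = none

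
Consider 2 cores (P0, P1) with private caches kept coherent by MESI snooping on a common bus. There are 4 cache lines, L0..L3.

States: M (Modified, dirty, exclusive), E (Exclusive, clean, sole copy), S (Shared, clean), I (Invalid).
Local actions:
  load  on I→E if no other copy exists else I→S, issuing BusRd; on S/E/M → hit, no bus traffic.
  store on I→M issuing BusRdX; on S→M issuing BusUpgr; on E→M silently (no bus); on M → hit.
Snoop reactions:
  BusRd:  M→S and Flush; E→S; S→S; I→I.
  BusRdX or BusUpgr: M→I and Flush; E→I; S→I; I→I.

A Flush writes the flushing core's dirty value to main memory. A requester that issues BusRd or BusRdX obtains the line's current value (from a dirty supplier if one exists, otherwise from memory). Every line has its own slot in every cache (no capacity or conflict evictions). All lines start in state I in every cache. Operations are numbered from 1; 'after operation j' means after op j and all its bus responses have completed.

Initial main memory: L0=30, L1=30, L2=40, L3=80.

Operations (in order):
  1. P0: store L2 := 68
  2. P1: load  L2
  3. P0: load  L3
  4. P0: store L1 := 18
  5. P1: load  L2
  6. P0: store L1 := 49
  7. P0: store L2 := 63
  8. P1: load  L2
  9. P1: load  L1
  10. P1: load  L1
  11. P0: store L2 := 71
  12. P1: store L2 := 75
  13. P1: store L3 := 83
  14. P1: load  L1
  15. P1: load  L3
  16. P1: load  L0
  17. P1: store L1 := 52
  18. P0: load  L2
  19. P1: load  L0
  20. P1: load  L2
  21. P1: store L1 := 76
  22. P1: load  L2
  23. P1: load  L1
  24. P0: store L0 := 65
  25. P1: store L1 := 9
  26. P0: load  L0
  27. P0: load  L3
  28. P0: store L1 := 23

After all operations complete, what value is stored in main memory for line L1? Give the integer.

step 1: P0: store L2 := 68  ⟶  MI  (L2)  txn=BusRdX  M[L2]=40
step 2: P1: load  L2  ⟶  SS  (L2)  txn=BusRd+Flush  M[L2]=68
step 3: P0: load  L3  ⟶  EI  (L3)  txn=BusRd  M[L3]=80
step 4: P0: store L1 := 18  ⟶  MI  (L1)  txn=BusRdX  M[L1]=30
step 5: P1: load  L2  ⟶  SS  (L2)  txn=∅  M[L2]=68
step 6: P0: store L1 := 49  ⟶  MI  (L1)  txn=∅  M[L1]=30
step 7: P0: store L2 := 63  ⟶  MI  (L2)  txn=BusUpgr  M[L2]=68
step 8: P1: load  L2  ⟶  SS  (L2)  txn=BusRd+Flush  M[L2]=63
step 9: P1: load  L1  ⟶  SS  (L1)  txn=BusRd+Flush  M[L1]=49
step 10: P1: load  L1  ⟶  SS  (L1)  txn=∅  M[L1]=49
step 11: P0: store L2 := 71  ⟶  MI  (L2)  txn=BusUpgr  M[L2]=63
step 12: P1: store L2 := 75  ⟶  IM  (L2)  txn=BusRdX+Flush  M[L2]=71
step 13: P1: store L3 := 83  ⟶  IM  (L3)  txn=BusRdX  M[L3]=80
step 14: P1: load  L1  ⟶  SS  (L1)  txn=∅  M[L1]=49
step 15: P1: load  L3  ⟶  IM  (L3)  txn=∅  M[L3]=80
step 16: P1: load  L0  ⟶  IE  (L0)  txn=BusRd  M[L0]=30
step 17: P1: store L1 := 52  ⟶  IM  (L1)  txn=BusUpgr  M[L1]=49
step 18: P0: load  L2  ⟶  SS  (L2)  txn=BusRd+Flush  M[L2]=75
step 19: P1: load  L0  ⟶  IE  (L0)  txn=∅  M[L0]=30
step 20: P1: load  L2  ⟶  SS  (L2)  txn=∅  M[L2]=75
step 21: P1: store L1 := 76  ⟶  IM  (L1)  txn=∅  M[L1]=49
step 22: P1: load  L2  ⟶  SS  (L2)  txn=∅  M[L2]=75
step 23: P1: load  L1  ⟶  IM  (L1)  txn=∅  M[L1]=49
step 24: P0: store L0 := 65  ⟶  MI  (L0)  txn=BusRdX  M[L0]=30
step 25: P1: store L1 := 9  ⟶  IM  (L1)  txn=∅  M[L1]=49
step 26: P0: load  L0  ⟶  MI  (L0)  txn=∅  M[L0]=30
step 27: P0: load  L3  ⟶  SS  (L3)  txn=BusRd+Flush  M[L3]=83
step 28: P0: store L1 := 23  ⟶  MI  (L1)  txn=BusRdX+Flush  M[L1]=9

memory[L1] = 9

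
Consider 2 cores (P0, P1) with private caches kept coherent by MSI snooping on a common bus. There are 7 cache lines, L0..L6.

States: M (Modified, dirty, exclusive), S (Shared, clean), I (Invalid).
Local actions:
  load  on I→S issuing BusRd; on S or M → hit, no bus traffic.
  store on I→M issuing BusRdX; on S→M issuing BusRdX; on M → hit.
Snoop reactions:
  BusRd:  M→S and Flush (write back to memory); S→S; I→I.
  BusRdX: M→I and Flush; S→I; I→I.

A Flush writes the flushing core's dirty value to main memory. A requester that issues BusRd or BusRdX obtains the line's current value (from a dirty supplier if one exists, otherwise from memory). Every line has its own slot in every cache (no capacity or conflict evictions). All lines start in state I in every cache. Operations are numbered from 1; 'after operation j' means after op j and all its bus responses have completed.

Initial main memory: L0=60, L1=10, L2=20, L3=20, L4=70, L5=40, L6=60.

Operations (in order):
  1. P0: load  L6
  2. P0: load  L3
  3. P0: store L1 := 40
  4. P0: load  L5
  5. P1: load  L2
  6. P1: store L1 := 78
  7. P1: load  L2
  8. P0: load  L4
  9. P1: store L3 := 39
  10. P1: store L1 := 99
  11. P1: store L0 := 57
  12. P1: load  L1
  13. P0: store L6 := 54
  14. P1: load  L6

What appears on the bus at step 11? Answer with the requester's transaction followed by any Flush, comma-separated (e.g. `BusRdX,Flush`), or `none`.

  op1 P0: load  L6 → S/I on L6; bus BusRd; mem=60
  op2 P0: load  L3 → S/I on L3; bus BusRd; mem=20
  op3 P0: store L1 := 40 → M/I on L1; bus BusRdX; mem=10
  op4 P0: load  L5 → S/I on L5; bus BusRd; mem=40
  op5 P1: load  L2 → I/S on L2; bus BusRd; mem=20
  op6 P1: store L1 := 78 → I/M on L1; bus BusRdX Flush; mem=40
  op7 P1: load  L2 → I/S on L2; bus (none); mem=20
  op8 P0: load  L4 → S/I on L4; bus BusRd; mem=70
  op9 P1: store L3 := 39 → I/M on L3; bus BusRdX; mem=20
  op10 P1: store L1 := 99 → I/M on L1; bus (none); mem=40
  op11 P1: store L0 := 57 → I/M on L0; bus BusRdX; mem=60
  op12 P1: load  L1 → I/M on L1; bus (none); mem=40
  op13 P0: store L6 := 54 → M/I on L6; bus BusRdX; mem=60
  op14 P1: load  L6 → S/S on L6; bus BusRd Flush; mem=54

bus = BusRdX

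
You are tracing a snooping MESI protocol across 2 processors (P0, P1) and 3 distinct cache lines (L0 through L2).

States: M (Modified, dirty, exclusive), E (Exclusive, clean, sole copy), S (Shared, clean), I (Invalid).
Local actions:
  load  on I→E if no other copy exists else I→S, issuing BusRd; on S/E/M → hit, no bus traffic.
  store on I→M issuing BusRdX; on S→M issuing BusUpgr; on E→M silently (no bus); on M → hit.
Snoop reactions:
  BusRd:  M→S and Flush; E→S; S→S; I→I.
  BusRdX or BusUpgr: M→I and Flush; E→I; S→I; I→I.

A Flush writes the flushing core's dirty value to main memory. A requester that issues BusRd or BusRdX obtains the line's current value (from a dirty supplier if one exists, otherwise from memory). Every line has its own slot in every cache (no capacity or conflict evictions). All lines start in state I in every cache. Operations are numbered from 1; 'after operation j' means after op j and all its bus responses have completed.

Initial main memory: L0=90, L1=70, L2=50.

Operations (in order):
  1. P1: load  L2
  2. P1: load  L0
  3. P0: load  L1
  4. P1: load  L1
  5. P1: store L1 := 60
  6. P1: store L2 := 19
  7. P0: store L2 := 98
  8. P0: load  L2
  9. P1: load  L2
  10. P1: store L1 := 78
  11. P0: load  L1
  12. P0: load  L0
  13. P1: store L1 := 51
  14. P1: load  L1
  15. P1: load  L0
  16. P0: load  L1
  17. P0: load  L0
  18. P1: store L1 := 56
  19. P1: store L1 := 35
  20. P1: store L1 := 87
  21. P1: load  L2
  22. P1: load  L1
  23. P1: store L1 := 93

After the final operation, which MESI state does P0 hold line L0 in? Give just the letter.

state = S

  op1 P1: load  L2 → I/E on L2; bus BusRd; mem=50
  op2 P1: load  L0 → I/E on L0; bus BusRd; mem=90
  op3 P0: load  L1 → E/I on L1; bus BusRd; mem=70
  op4 P1: load  L1 → S/S on L1; bus BusRd; mem=70
  op5 P1: store L1 := 60 → I/M on L1; bus BusUpgr; mem=70
  op6 P1: store L2 := 19 → I/M on L2; bus (none); mem=50
  op7 P0: store L2 := 98 → M/I on L2; bus BusRdX Flush; mem=19
  op8 P0: load  L2 → M/I on L2; bus (none); mem=19
  op9 P1: load  L2 → S/S on L2; bus BusRd Flush; mem=98
  op10 P1: store L1 := 78 → I/M on L1; bus (none); mem=70
  op11 P0: load  L1 → S/S on L1; bus BusRd Flush; mem=78
  op12 P0: load  L0 → S/S on L0; bus BusRd; mem=90
  op13 P1: store L1 := 51 → I/M on L1; bus BusUpgr; mem=78
  op14 P1: load  L1 → I/M on L1; bus (none); mem=78
  op15 P1: load  L0 → S/S on L0; bus (none); mem=90
  op16 P0: load  L1 → S/S on L1; bus BusRd Flush; mem=51
  op17 P0: load  L0 → S/S on L0; bus (none); mem=90
  op18 P1: store L1 := 56 → I/M on L1; bus BusUpgr; mem=51
  op19 P1: store L1 := 35 → I/M on L1; bus (none); mem=51
  op20 P1: store L1 := 87 → I/M on L1; bus (none); mem=51
  op21 P1: load  L2 → S/S on L2; bus (none); mem=98
  op22 P1: load  L1 → I/M on L1; bus (none); mem=51
  op23 P1: store L1 := 93 → I/M on L1; bus (none); mem=51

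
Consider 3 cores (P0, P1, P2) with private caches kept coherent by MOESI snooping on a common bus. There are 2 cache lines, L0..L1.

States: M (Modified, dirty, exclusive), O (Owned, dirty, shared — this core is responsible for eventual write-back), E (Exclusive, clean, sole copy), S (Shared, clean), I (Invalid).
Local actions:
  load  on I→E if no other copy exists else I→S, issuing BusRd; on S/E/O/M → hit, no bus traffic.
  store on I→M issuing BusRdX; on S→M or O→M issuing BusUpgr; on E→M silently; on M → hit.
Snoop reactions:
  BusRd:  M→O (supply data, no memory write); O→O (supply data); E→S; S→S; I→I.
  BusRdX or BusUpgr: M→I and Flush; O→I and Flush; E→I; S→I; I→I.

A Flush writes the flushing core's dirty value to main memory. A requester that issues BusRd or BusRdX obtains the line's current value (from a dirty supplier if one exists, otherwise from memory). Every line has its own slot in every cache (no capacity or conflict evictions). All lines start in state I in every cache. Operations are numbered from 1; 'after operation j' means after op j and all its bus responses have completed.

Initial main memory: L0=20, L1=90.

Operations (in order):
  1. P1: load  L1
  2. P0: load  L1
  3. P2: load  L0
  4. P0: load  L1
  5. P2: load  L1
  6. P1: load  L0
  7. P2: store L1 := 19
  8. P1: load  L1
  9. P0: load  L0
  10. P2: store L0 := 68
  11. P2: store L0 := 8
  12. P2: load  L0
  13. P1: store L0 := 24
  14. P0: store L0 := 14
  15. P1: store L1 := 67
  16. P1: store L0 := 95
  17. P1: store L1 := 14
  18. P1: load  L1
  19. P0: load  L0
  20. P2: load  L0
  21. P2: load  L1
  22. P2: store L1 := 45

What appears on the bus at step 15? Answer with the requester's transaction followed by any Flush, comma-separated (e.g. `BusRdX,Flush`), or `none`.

bus = BusUpgr,Flush

  op1 P1: load  L1 → I/E/I on L1; bus BusRd; mem=90
  op2 P0: load  L1 → S/S/I on L1; bus BusRd; mem=90
  op3 P2: load  L0 → I/I/E on L0; bus BusRd; mem=20
  op4 P0: load  L1 → S/S/I on L1; bus (none); mem=90
  op5 P2: load  L1 → S/S/S on L1; bus BusRd; mem=90
  op6 P1: load  L0 → I/S/S on L0; bus BusRd; mem=20
  op7 P2: store L1 := 19 → I/I/M on L1; bus BusUpgr; mem=90
  op8 P1: load  L1 → I/S/O on L1; bus BusRd; mem=90
  op9 P0: load  L0 → S/S/S on L0; bus BusRd; mem=20
  op10 P2: store L0 := 68 → I/I/M on L0; bus BusUpgr; mem=20
  op11 P2: store L0 := 8 → I/I/M on L0; bus (none); mem=20
  op12 P2: load  L0 → I/I/M on L0; bus (none); mem=20
  op13 P1: store L0 := 24 → I/M/I on L0; bus BusRdX Flush; mem=8
  op14 P0: store L0 := 14 → M/I/I on L0; bus BusRdX Flush; mem=24
  op15 P1: store L1 := 67 → I/M/I on L1; bus BusUpgr Flush; mem=19
  op16 P1: store L0 := 95 → I/M/I on L0; bus BusRdX Flush; mem=14
  op17 P1: store L1 := 14 → I/M/I on L1; bus (none); mem=19
  op18 P1: load  L1 → I/M/I on L1; bus (none); mem=19
  op19 P0: load  L0 → S/O/I on L0; bus BusRd; mem=14
  op20 P2: load  L0 → S/O/S on L0; bus BusRd; mem=14
  op21 P2: load  L1 → I/O/S on L1; bus BusRd; mem=19
  op22 P2: store L1 := 45 → I/I/M on L1; bus BusUpgr Flush; mem=14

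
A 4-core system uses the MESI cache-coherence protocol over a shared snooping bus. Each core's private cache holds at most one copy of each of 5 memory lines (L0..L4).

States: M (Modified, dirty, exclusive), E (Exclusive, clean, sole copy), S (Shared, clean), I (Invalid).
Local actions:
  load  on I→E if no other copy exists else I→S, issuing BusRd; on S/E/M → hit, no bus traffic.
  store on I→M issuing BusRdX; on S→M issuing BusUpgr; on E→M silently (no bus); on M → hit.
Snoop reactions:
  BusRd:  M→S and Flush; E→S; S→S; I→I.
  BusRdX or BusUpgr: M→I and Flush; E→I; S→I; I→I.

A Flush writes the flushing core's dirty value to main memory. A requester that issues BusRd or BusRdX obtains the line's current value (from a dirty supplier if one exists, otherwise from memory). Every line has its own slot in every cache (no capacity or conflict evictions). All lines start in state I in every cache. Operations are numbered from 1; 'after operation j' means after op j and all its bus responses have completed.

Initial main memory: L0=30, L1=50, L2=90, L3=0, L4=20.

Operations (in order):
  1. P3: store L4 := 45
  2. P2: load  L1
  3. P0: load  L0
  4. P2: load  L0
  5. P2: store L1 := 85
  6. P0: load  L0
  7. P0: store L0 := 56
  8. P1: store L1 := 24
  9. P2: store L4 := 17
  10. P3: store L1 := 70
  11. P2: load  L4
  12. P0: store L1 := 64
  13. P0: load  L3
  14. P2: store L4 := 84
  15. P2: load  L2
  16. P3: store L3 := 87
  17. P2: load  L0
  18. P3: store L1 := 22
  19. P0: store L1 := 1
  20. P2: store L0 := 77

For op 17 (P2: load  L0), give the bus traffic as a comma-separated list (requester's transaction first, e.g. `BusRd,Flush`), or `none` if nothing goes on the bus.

bus = BusRd,Flush

1. P3: store L4 := 45  bus=[BusRdX]  L4: P0=I P1=I P2=I P3=M  mem[L4]=20
2. P2: load  L1  bus=[BusRd]  L1: P0=I P1=I P2=E P3=I  mem[L1]=50
3. P0: load  L0  bus=[BusRd]  L0: P0=E P1=I P2=I P3=I  mem[L0]=30
4. P2: load  L0  bus=[BusRd]  L0: P0=S P1=I P2=S P3=I  mem[L0]=30
5. P2: store L1 := 85  bus=[-]  L1: P0=I P1=I P2=M P3=I  mem[L1]=50
6. P0: load  L0  bus=[-]  L0: P0=S P1=I P2=S P3=I  mem[L0]=30
7. P0: store L0 := 56  bus=[BusUpgr]  L0: P0=M P1=I P2=I P3=I  mem[L0]=30
8. P1: store L1 := 24  bus=[BusRdX,Flush]  L1: P0=I P1=M P2=I P3=I  mem[L1]=85
9. P2: store L4 := 17  bus=[BusRdX,Flush]  L4: P0=I P1=I P2=M P3=I  mem[L4]=45
10. P3: store L1 := 70  bus=[BusRdX,Flush]  L1: P0=I P1=I P2=I P3=M  mem[L1]=24
11. P2: load  L4  bus=[-]  L4: P0=I P1=I P2=M P3=I  mem[L4]=45
12. P0: store L1 := 64  bus=[BusRdX,Flush]  L1: P0=M P1=I P2=I P3=I  mem[L1]=70
13. P0: load  L3  bus=[BusRd]  L3: P0=E P1=I P2=I P3=I  mem[L3]=0
14. P2: store L4 := 84  bus=[-]  L4: P0=I P1=I P2=M P3=I  mem[L4]=45
15. P2: load  L2  bus=[BusRd]  L2: P0=I P1=I P2=E P3=I  mem[L2]=90
16. P3: store L3 := 87  bus=[BusRdX]  L3: P0=I P1=I P2=I P3=M  mem[L3]=0
17. P2: load  L0  bus=[BusRd,Flush]  L0: P0=S P1=I P2=S P3=I  mem[L0]=56
18. P3: store L1 := 22  bus=[BusRdX,Flush]  L1: P0=I P1=I P2=I P3=M  mem[L1]=64
19. P0: store L1 := 1  bus=[BusRdX,Flush]  L1: P0=M P1=I P2=I P3=I  mem[L1]=22
20. P2: store L0 := 77  bus=[BusUpgr]  L0: P0=I P1=I P2=M P3=I  mem[L0]=56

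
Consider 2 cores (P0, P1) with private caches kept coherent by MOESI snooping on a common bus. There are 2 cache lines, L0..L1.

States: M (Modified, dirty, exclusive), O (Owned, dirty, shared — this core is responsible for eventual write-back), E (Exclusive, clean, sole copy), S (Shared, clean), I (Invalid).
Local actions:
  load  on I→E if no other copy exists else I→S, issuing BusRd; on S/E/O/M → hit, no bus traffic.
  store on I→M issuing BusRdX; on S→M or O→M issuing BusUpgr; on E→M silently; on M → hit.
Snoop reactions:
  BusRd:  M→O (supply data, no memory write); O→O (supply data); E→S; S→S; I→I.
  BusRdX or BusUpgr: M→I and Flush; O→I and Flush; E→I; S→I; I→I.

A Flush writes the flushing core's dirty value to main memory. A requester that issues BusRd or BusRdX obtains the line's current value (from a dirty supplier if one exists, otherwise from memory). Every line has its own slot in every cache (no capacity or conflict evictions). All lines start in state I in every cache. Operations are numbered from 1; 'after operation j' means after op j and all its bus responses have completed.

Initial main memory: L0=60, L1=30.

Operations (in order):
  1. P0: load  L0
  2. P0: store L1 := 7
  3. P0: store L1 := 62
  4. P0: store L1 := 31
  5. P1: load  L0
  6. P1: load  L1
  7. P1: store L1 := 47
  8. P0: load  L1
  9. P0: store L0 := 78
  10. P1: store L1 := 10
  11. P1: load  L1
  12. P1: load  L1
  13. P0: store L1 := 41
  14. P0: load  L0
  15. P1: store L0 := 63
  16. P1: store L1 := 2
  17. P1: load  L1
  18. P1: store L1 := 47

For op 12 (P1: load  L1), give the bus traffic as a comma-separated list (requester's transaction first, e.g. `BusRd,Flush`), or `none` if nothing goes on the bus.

bus = none

[1] P0: load  L0 | P0:E(60), P1:I | bus: BusRd
[2] P0: store L1 := 7 | P0:M(7), P1:I | bus: BusRdX
[3] P0: store L1 := 62 | P0:M(62), P1:I | bus: none
[4] P0: store L1 := 31 | P0:M(31), P1:I | bus: none
[5] P1: load  L0 | P0:S(60), P1:S(60) | bus: BusRd
[6] P1: load  L1 | P0:O(31), P1:S(31) | bus: BusRd
[7] P1: store L1 := 47 | P0:I, P1:M(47) | bus: BusUpgr,Flush
[8] P0: load  L1 | P0:S(47), P1:O(47) | bus: BusRd
[9] P0: store L0 := 78 | P0:M(78), P1:I | bus: BusUpgr
[10] P1: store L1 := 10 | P0:I, P1:M(10) | bus: BusUpgr
[11] P1: load  L1 | P0:I, P1:M(10) | bus: none
[12] P1: load  L1 | P0:I, P1:M(10) | bus: none
[13] P0: store L1 := 41 | P0:M(41), P1:I | bus: BusRdX,Flush
[14] P0: load  L0 | P0:M(78), P1:I | bus: none
[15] P1: store L0 := 63 | P0:I, P1:M(63) | bus: BusRdX,Flush
[16] P1: store L1 := 2 | P0:I, P1:M(2) | bus: BusRdX,Flush
[17] P1: load  L1 | P0:I, P1:M(2) | bus: none
[18] P1: store L1 := 47 | P0:I, P1:M(47) | bus: none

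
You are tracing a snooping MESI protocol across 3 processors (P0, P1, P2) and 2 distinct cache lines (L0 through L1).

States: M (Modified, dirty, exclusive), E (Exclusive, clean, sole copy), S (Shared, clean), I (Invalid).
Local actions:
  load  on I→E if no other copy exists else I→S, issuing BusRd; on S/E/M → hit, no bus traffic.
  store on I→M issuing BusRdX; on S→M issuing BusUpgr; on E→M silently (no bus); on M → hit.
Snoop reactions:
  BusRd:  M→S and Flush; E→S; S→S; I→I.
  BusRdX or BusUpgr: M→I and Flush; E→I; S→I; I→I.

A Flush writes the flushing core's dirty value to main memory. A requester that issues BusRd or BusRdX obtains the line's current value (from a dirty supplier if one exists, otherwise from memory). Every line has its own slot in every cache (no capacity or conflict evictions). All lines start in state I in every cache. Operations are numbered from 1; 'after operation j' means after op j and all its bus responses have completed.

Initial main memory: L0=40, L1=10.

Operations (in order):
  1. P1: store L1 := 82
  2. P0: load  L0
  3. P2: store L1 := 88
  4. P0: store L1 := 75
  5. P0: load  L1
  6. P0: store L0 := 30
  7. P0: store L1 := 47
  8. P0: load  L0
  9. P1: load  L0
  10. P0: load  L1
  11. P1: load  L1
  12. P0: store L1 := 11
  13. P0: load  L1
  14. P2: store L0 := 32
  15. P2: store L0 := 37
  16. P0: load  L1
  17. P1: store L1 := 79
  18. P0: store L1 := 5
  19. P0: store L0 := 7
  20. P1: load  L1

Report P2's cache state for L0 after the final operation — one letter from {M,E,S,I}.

state = I

1. P1: store L1 := 82  bus=[BusRdX]  L1: P0=I P1=M P2=I  mem[L1]=10
2. P0: load  L0  bus=[BusRd]  L0: P0=E P1=I P2=I  mem[L0]=40
3. P2: store L1 := 88  bus=[BusRdX,Flush]  L1: P0=I P1=I P2=M  mem[L1]=82
4. P0: store L1 := 75  bus=[BusRdX,Flush]  L1: P0=M P1=I P2=I  mem[L1]=88
5. P0: load  L1  bus=[-]  L1: P0=M P1=I P2=I  mem[L1]=88
6. P0: store L0 := 30  bus=[-]  L0: P0=M P1=I P2=I  mem[L0]=40
7. P0: store L1 := 47  bus=[-]  L1: P0=M P1=I P2=I  mem[L1]=88
8. P0: load  L0  bus=[-]  L0: P0=M P1=I P2=I  mem[L0]=40
9. P1: load  L0  bus=[BusRd,Flush]  L0: P0=S P1=S P2=I  mem[L0]=30
10. P0: load  L1  bus=[-]  L1: P0=M P1=I P2=I  mem[L1]=88
11. P1: load  L1  bus=[BusRd,Flush]  L1: P0=S P1=S P2=I  mem[L1]=47
12. P0: store L1 := 11  bus=[BusUpgr]  L1: P0=M P1=I P2=I  mem[L1]=47
13. P0: load  L1  bus=[-]  L1: P0=M P1=I P2=I  mem[L1]=47
14. P2: store L0 := 32  bus=[BusRdX]  L0: P0=I P1=I P2=M  mem[L0]=30
15. P2: store L0 := 37  bus=[-]  L0: P0=I P1=I P2=M  mem[L0]=30
16. P0: load  L1  bus=[-]  L1: P0=M P1=I P2=I  mem[L1]=47
17. P1: store L1 := 79  bus=[BusRdX,Flush]  L1: P0=I P1=M P2=I  mem[L1]=11
18. P0: store L1 := 5  bus=[BusRdX,Flush]  L1: P0=M P1=I P2=I  mem[L1]=79
19. P0: store L0 := 7  bus=[BusRdX,Flush]  L0: P0=M P1=I P2=I  mem[L0]=37
20. P1: load  L1  bus=[BusRd,Flush]  L1: P0=S P1=S P2=I  mem[L1]=5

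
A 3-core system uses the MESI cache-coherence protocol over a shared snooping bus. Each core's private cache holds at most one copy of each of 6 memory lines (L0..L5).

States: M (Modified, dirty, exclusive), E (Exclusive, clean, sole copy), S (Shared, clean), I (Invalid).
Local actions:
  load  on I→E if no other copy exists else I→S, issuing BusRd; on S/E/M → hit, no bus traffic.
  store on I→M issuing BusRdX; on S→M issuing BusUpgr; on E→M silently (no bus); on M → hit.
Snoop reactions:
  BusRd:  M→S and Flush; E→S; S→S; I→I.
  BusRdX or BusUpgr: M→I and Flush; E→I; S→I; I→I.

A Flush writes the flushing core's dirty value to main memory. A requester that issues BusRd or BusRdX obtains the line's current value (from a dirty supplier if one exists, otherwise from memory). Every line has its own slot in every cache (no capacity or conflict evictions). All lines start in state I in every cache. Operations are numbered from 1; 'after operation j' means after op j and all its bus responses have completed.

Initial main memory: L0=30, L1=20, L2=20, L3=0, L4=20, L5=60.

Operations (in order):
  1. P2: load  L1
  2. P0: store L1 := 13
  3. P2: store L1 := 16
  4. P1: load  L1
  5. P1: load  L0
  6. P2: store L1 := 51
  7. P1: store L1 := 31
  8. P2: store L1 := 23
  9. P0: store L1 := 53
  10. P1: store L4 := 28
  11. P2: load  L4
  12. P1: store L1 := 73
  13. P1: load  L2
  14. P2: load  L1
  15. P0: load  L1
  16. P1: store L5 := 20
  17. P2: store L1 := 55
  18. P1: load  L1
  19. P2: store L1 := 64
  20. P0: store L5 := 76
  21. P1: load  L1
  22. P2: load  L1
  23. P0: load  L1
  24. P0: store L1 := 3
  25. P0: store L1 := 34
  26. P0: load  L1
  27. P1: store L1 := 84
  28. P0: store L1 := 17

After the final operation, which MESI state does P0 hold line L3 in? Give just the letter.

state = I

step 1: P2: load  L1  ⟶  IIE  (L1)  txn=BusRd  M[L1]=20
step 2: P0: store L1 := 13  ⟶  MII  (L1)  txn=BusRdX  M[L1]=20
step 3: P2: store L1 := 16  ⟶  IIM  (L1)  txn=BusRdX+Flush  M[L1]=13
step 4: P1: load  L1  ⟶  ISS  (L1)  txn=BusRd+Flush  M[L1]=16
step 5: P1: load  L0  ⟶  IEI  (L0)  txn=BusRd  M[L0]=30
step 6: P2: store L1 := 51  ⟶  IIM  (L1)  txn=BusUpgr  M[L1]=16
step 7: P1: store L1 := 31  ⟶  IMI  (L1)  txn=BusRdX+Flush  M[L1]=51
step 8: P2: store L1 := 23  ⟶  IIM  (L1)  txn=BusRdX+Flush  M[L1]=31
step 9: P0: store L1 := 53  ⟶  MII  (L1)  txn=BusRdX+Flush  M[L1]=23
step 10: P1: store L4 := 28  ⟶  IMI  (L4)  txn=BusRdX  M[L4]=20
step 11: P2: load  L4  ⟶  ISS  (L4)  txn=BusRd+Flush  M[L4]=28
step 12: P1: store L1 := 73  ⟶  IMI  (L1)  txn=BusRdX+Flush  M[L1]=53
step 13: P1: load  L2  ⟶  IEI  (L2)  txn=BusRd  M[L2]=20
step 14: P2: load  L1  ⟶  ISS  (L1)  txn=BusRd+Flush  M[L1]=73
step 15: P0: load  L1  ⟶  SSS  (L1)  txn=BusRd  M[L1]=73
step 16: P1: store L5 := 20  ⟶  IMI  (L5)  txn=BusRdX  M[L5]=60
step 17: P2: store L1 := 55  ⟶  IIM  (L1)  txn=BusUpgr  M[L1]=73
step 18: P1: load  L1  ⟶  ISS  (L1)  txn=BusRd+Flush  M[L1]=55
step 19: P2: store L1 := 64  ⟶  IIM  (L1)  txn=BusUpgr  M[L1]=55
step 20: P0: store L5 := 76  ⟶  MII  (L5)  txn=BusRdX+Flush  M[L5]=20
step 21: P1: load  L1  ⟶  ISS  (L1)  txn=BusRd+Flush  M[L1]=64
step 22: P2: load  L1  ⟶  ISS  (L1)  txn=∅  M[L1]=64
step 23: P0: load  L1  ⟶  SSS  (L1)  txn=BusRd  M[L1]=64
step 24: P0: store L1 := 3  ⟶  MII  (L1)  txn=BusUpgr  M[L1]=64
step 25: P0: store L1 := 34  ⟶  MII  (L1)  txn=∅  M[L1]=64
step 26: P0: load  L1  ⟶  MII  (L1)  txn=∅  M[L1]=64
step 27: P1: store L1 := 84  ⟶  IMI  (L1)  txn=BusRdX+Flush  M[L1]=34
step 28: P0: store L1 := 17  ⟶  MII  (L1)  txn=BusRdX+Flush  M[L1]=84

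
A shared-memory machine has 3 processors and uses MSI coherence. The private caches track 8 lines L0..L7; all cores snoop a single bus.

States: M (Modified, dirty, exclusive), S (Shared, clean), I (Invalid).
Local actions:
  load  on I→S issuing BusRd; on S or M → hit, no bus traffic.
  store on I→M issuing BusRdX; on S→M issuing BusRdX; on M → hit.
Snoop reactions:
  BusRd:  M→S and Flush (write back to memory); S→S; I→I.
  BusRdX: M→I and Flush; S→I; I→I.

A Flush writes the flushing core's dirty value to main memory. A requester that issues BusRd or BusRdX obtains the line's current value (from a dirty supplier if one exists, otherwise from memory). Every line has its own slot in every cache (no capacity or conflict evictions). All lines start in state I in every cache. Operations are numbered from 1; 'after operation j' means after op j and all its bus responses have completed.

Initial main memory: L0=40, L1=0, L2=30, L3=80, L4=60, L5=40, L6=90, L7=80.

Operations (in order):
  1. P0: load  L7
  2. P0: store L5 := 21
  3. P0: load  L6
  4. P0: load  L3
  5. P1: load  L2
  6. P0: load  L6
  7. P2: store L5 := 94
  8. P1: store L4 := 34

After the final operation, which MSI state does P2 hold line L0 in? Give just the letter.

state = I

  op1 P0: load  L7 → S/I/I on L7; bus BusRd; mem=80
  op2 P0: store L5 := 21 → M/I/I on L5; bus BusRdX; mem=40
  op3 P0: load  L6 → S/I/I on L6; bus BusRd; mem=90
  op4 P0: load  L3 → S/I/I on L3; bus BusRd; mem=80
  op5 P1: load  L2 → I/S/I on L2; bus BusRd; mem=30
  op6 P0: load  L6 → S/I/I on L6; bus (none); mem=90
  op7 P2: store L5 := 94 → I/I/M on L5; bus BusRdX Flush; mem=21
  op8 P1: store L4 := 34 → I/M/I on L4; bus BusRdX; mem=60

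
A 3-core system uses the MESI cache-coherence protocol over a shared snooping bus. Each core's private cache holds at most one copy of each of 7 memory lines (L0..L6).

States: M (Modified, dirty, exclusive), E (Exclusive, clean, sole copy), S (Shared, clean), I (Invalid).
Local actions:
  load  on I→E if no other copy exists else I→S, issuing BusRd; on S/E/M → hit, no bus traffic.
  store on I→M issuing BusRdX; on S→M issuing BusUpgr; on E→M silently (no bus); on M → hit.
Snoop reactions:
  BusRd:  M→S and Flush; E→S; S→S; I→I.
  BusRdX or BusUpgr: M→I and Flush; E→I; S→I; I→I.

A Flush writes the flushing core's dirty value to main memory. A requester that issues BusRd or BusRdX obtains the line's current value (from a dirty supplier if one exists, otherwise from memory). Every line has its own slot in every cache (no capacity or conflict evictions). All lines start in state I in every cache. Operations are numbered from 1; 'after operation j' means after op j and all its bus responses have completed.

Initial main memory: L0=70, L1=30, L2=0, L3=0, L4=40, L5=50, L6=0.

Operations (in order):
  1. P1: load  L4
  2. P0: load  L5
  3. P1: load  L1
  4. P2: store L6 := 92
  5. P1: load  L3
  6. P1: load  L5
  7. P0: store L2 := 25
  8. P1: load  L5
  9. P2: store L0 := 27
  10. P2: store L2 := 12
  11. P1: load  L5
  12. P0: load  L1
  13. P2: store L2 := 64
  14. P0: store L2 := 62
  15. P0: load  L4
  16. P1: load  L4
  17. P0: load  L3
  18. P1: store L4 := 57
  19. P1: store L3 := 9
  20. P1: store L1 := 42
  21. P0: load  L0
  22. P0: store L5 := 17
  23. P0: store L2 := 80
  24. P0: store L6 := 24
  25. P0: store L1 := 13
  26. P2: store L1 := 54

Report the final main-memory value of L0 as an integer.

1. P1: load  L4  bus=[BusRd]  L4: P0=I P1=E P2=I  mem[L4]=40
2. P0: load  L5  bus=[BusRd]  L5: P0=E P1=I P2=I  mem[L5]=50
3. P1: load  L1  bus=[BusRd]  L1: P0=I P1=E P2=I  mem[L1]=30
4. P2: store L6 := 92  bus=[BusRdX]  L6: P0=I P1=I P2=M  mem[L6]=0
5. P1: load  L3  bus=[BusRd]  L3: P0=I P1=E P2=I  mem[L3]=0
6. P1: load  L5  bus=[BusRd]  L5: P0=S P1=S P2=I  mem[L5]=50
7. P0: store L2 := 25  bus=[BusRdX]  L2: P0=M P1=I P2=I  mem[L2]=0
8. P1: load  L5  bus=[-]  L5: P0=S P1=S P2=I  mem[L5]=50
9. P2: store L0 := 27  bus=[BusRdX]  L0: P0=I P1=I P2=M  mem[L0]=70
10. P2: store L2 := 12  bus=[BusRdX,Flush]  L2: P0=I P1=I P2=M  mem[L2]=25
11. P1: load  L5  bus=[-]  L5: P0=S P1=S P2=I  mem[L5]=50
12. P0: load  L1  bus=[BusRd]  L1: P0=S P1=S P2=I  mem[L1]=30
13. P2: store L2 := 64  bus=[-]  L2: P0=I P1=I P2=M  mem[L2]=25
14. P0: store L2 := 62  bus=[BusRdX,Flush]  L2: P0=M P1=I P2=I  mem[L2]=64
15. P0: load  L4  bus=[BusRd]  L4: P0=S P1=S P2=I  mem[L4]=40
16. P1: load  L4  bus=[-]  L4: P0=S P1=S P2=I  mem[L4]=40
17. P0: load  L3  bus=[BusRd]  L3: P0=S P1=S P2=I  mem[L3]=0
18. P1: store L4 := 57  bus=[BusUpgr]  L4: P0=I P1=M P2=I  mem[L4]=40
19. P1: store L3 := 9  bus=[BusUpgr]  L3: P0=I P1=M P2=I  mem[L3]=0
20. P1: store L1 := 42  bus=[BusUpgr]  L1: P0=I P1=M P2=I  mem[L1]=30
21. P0: load  L0  bus=[BusRd,Flush]  L0: P0=S P1=I P2=S  mem[L0]=27
22. P0: store L5 := 17  bus=[BusUpgr]  L5: P0=M P1=I P2=I  mem[L5]=50
23. P0: store L2 := 80  bus=[-]  L2: P0=M P1=I P2=I  mem[L2]=64
24. P0: store L6 := 24  bus=[BusRdX,Flush]  L6: P0=M P1=I P2=I  mem[L6]=92
25. P0: store L1 := 13  bus=[BusRdX,Flush]  L1: P0=M P1=I P2=I  mem[L1]=42
26. P2: store L1 := 54  bus=[BusRdX,Flush]  L1: P0=I P1=I P2=M  mem[L1]=13

memory[L0] = 27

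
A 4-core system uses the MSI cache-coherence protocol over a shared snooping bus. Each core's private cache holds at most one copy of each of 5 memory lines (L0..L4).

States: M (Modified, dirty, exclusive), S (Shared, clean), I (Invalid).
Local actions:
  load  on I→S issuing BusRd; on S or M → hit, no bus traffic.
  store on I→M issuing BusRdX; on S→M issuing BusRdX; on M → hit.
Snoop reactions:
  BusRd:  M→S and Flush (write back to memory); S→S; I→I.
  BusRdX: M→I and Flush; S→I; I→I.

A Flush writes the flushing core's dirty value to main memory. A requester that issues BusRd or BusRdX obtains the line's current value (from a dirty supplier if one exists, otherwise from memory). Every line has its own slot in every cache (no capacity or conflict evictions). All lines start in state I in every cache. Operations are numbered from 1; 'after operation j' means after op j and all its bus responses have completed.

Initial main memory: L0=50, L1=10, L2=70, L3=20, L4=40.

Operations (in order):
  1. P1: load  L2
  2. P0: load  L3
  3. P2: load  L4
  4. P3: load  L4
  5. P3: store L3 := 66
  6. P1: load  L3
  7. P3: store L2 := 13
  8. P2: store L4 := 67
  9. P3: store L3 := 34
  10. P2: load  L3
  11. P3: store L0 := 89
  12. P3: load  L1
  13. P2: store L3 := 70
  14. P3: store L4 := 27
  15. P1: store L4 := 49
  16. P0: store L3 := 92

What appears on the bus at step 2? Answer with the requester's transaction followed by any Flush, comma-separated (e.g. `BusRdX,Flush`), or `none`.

bus = BusRd

[1] P1: load  L2 | P0:I, P1:S(70), P2:I, P3:I | bus: BusRd
[2] P0: load  L3 | P0:S(20), P1:I, P2:I, P3:I | bus: BusRd
[3] P2: load  L4 | P0:I, P1:I, P2:S(40), P3:I | bus: BusRd
[4] P3: load  L4 | P0:I, P1:I, P2:S(40), P3:S(40) | bus: BusRd
[5] P3: store L3 := 66 | P0:I, P1:I, P2:I, P3:M(66) | bus: BusRdX
[6] P1: load  L3 | P0:I, P1:S(66), P2:I, P3:S(66) | bus: BusRd,Flush
[7] P3: store L2 := 13 | P0:I, P1:I, P2:I, P3:M(13) | bus: BusRdX
[8] P2: store L4 := 67 | P0:I, P1:I, P2:M(67), P3:I | bus: BusRdX
[9] P3: store L3 := 34 | P0:I, P1:I, P2:I, P3:M(34) | bus: BusRdX
[10] P2: load  L3 | P0:I, P1:I, P2:S(34), P3:S(34) | bus: BusRd,Flush
[11] P3: store L0 := 89 | P0:I, P1:I, P2:I, P3:M(89) | bus: BusRdX
[12] P3: load  L1 | P0:I, P1:I, P2:I, P3:S(10) | bus: BusRd
[13] P2: store L3 := 70 | P0:I, P1:I, P2:M(70), P3:I | bus: BusRdX
[14] P3: store L4 := 27 | P0:I, P1:I, P2:I, P3:M(27) | bus: BusRdX,Flush
[15] P1: store L4 := 49 | P0:I, P1:M(49), P2:I, P3:I | bus: BusRdX,Flush
[16] P0: store L3 := 92 | P0:M(92), P1:I, P2:I, P3:I | bus: BusRdX,Flush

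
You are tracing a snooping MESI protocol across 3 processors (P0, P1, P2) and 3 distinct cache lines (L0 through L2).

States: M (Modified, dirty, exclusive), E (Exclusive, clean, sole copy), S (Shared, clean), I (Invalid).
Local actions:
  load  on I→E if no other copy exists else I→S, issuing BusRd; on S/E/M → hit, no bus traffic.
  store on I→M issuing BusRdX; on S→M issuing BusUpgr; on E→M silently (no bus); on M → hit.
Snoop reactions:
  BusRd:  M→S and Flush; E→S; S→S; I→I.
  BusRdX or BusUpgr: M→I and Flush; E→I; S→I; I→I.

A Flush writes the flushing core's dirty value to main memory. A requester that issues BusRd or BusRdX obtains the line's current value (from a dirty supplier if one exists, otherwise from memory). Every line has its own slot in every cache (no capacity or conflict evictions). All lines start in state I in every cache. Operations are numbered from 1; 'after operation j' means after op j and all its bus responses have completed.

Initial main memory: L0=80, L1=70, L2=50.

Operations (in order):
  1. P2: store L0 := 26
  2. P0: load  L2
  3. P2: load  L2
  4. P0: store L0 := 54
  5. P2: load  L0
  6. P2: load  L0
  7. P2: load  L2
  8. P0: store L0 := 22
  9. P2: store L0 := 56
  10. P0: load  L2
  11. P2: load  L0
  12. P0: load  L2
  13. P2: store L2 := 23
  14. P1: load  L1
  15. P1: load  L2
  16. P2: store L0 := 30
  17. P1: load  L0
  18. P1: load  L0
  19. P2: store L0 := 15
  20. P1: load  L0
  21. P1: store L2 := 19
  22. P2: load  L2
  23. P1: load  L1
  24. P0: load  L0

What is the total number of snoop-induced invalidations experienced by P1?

invalidations = 1

step 1: P2: store L0 := 26  ⟶  IIM  (L0)  txn=BusRdX  M[L0]=80
step 2: P0: load  L2  ⟶  EII  (L2)  txn=BusRd  M[L2]=50
step 3: P2: load  L2  ⟶  SIS  (L2)  txn=BusRd  M[L2]=50
step 4: P0: store L0 := 54  ⟶  MII  (L0)  txn=BusRdX+Flush  M[L0]=26
step 5: P2: load  L0  ⟶  SIS  (L0)  txn=BusRd+Flush  M[L0]=54
step 6: P2: load  L0  ⟶  SIS  (L0)  txn=∅  M[L0]=54
step 7: P2: load  L2  ⟶  SIS  (L2)  txn=∅  M[L2]=50
step 8: P0: store L0 := 22  ⟶  MII  (L0)  txn=BusUpgr  M[L0]=54
step 9: P2: store L0 := 56  ⟶  IIM  (L0)  txn=BusRdX+Flush  M[L0]=22
step 10: P0: load  L2  ⟶  SIS  (L2)  txn=∅  M[L2]=50
step 11: P2: load  L0  ⟶  IIM  (L0)  txn=∅  M[L0]=22
step 12: P0: load  L2  ⟶  SIS  (L2)  txn=∅  M[L2]=50
step 13: P2: store L2 := 23  ⟶  IIM  (L2)  txn=BusUpgr  M[L2]=50
step 14: P1: load  L1  ⟶  IEI  (L1)  txn=BusRd  M[L1]=70
step 15: P1: load  L2  ⟶  ISS  (L2)  txn=BusRd+Flush  M[L2]=23
step 16: P2: store L0 := 30  ⟶  IIM  (L0)  txn=∅  M[L0]=22
step 17: P1: load  L0  ⟶  ISS  (L0)  txn=BusRd+Flush  M[L0]=30
step 18: P1: load  L0  ⟶  ISS  (L0)  txn=∅  M[L0]=30
step 19: P2: store L0 := 15  ⟶  IIM  (L0)  txn=BusUpgr  M[L0]=30
step 20: P1: load  L0  ⟶  ISS  (L0)  txn=BusRd+Flush  M[L0]=15
step 21: P1: store L2 := 19  ⟶  IMI  (L2)  txn=BusUpgr  M[L2]=23
step 22: P2: load  L2  ⟶  ISS  (L2)  txn=BusRd+Flush  M[L2]=19
step 23: P1: load  L1  ⟶  IEI  (L1)  txn=∅  M[L1]=70
step 24: P0: load  L0  ⟶  SSS  (L0)  txn=BusRd  M[L0]=15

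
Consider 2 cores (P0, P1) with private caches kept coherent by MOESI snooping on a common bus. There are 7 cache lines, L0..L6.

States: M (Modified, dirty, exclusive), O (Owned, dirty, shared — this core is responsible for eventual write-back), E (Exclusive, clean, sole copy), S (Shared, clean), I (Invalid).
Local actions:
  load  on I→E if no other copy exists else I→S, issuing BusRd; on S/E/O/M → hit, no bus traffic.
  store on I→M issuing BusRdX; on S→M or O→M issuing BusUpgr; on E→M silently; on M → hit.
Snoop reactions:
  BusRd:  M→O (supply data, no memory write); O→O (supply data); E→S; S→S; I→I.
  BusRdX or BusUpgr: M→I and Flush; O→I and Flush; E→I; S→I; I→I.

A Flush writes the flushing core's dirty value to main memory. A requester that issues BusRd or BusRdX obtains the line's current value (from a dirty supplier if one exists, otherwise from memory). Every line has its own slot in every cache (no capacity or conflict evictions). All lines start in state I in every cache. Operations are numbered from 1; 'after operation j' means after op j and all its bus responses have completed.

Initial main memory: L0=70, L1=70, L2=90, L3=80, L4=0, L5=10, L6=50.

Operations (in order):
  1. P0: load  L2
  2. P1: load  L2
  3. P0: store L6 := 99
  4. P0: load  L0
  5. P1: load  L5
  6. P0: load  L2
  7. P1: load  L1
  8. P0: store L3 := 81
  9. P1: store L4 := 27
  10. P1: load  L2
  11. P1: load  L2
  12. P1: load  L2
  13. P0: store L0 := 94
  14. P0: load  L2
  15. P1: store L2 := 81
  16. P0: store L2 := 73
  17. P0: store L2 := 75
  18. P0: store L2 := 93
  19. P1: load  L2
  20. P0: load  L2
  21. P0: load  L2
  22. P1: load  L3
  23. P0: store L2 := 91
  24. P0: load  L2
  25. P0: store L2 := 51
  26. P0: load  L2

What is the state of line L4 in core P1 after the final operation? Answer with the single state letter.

state = M

step 1: P0: load  L2  ⟶  EI  (L2)  txn=BusRd  M[L2]=90
step 2: P1: load  L2  ⟶  SS  (L2)  txn=BusRd  M[L2]=90
step 3: P0: store L6 := 99  ⟶  MI  (L6)  txn=BusRdX  M[L6]=50
step 4: P0: load  L0  ⟶  EI  (L0)  txn=BusRd  M[L0]=70
step 5: P1: load  L5  ⟶  IE  (L5)  txn=BusRd  M[L5]=10
step 6: P0: load  L2  ⟶  SS  (L2)  txn=∅  M[L2]=90
step 7: P1: load  L1  ⟶  IE  (L1)  txn=BusRd  M[L1]=70
step 8: P0: store L3 := 81  ⟶  MI  (L3)  txn=BusRdX  M[L3]=80
step 9: P1: store L4 := 27  ⟶  IM  (L4)  txn=BusRdX  M[L4]=0
step 10: P1: load  L2  ⟶  SS  (L2)  txn=∅  M[L2]=90
step 11: P1: load  L2  ⟶  SS  (L2)  txn=∅  M[L2]=90
step 12: P1: load  L2  ⟶  SS  (L2)  txn=∅  M[L2]=90
step 13: P0: store L0 := 94  ⟶  MI  (L0)  txn=∅  M[L0]=70
step 14: P0: load  L2  ⟶  SS  (L2)  txn=∅  M[L2]=90
step 15: P1: store L2 := 81  ⟶  IM  (L2)  txn=BusUpgr  M[L2]=90
step 16: P0: store L2 := 73  ⟶  MI  (L2)  txn=BusRdX+Flush  M[L2]=81
step 17: P0: store L2 := 75  ⟶  MI  (L2)  txn=∅  M[L2]=81
step 18: P0: store L2 := 93  ⟶  MI  (L2)  txn=∅  M[L2]=81
step 19: P1: load  L2  ⟶  OS  (L2)  txn=BusRd  M[L2]=81
step 20: P0: load  L2  ⟶  OS  (L2)  txn=∅  M[L2]=81
step 21: P0: load  L2  ⟶  OS  (L2)  txn=∅  M[L2]=81
step 22: P1: load  L3  ⟶  OS  (L3)  txn=BusRd  M[L3]=80
step 23: P0: store L2 := 91  ⟶  MI  (L2)  txn=BusUpgr  M[L2]=81
step 24: P0: load  L2  ⟶  MI  (L2)  txn=∅  M[L2]=81
step 25: P0: store L2 := 51  ⟶  MI  (L2)  txn=∅  M[L2]=81
step 26: P0: load  L2  ⟶  MI  (L2)  txn=∅  M[L2]=81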